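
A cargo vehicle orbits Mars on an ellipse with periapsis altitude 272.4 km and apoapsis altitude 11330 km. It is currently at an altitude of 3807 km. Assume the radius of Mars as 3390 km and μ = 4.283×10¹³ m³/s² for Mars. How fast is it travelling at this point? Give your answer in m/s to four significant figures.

r_p = 3390 + 272.4 = 3662.4 km = 3.6624×10⁶ m.
r_a = 3390 + 11330 = 14720 km = 1.4720×10⁷ m.
r = 3390 + 3807 = 7197.0 km = 7.197×10⁶ m.
Semi-major axis a = (r_p + r_a)/2 = 9191.2 km = 9.191×10⁶ m.
Vis-viva: v² = μ(2/r − 1/a) = 4.283×10¹³ × (2.779×10⁻⁷ − 1.088×10⁻⁷) = 7.242×10⁶ m²/s².
v = 2691 m/s.

v ≈ 2691 m/s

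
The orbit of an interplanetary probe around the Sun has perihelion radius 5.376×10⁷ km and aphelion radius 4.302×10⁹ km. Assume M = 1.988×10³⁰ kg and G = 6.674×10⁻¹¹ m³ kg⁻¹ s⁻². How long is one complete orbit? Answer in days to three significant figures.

μ = GM = 6.674×10⁻¹¹ × 1.988×10³⁰ = 1.327×10²⁰ m³/s².
Semi-major axis a = (r_p + r_a)/2 = (5.3760×10⁷ + 4.3020×10⁹)/2 = 2.1779×10⁹ km = 2.178×10¹² m.
By Kepler's third law T = 2π√(a³/μ) = 2π × 2.790×10⁸ = 1.753×10⁹ s.
= 20290 days.

T ≈ 20300 days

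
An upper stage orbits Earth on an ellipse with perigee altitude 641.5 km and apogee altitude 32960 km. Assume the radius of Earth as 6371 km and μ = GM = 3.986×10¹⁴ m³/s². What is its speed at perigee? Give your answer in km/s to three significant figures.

v ≈ 9.82 km/s

r_p = 6371 + 641.5 = 7012.5 km = 7.0125×10⁶ m.
r_a = 6371 + 32960 = 39331 km = 3.9331×10⁷ m.
Semi-major axis a = (r_p + r_a)/2 = 23172 km = 2.317×10⁷ m.
Vis-viva: v² = μ(2/r − 1/a) = 3.986×10¹⁴ × (2.852×10⁻⁷ − 4.316×10⁻⁸) = 9.648×10⁷ m²/s².
v = 9822 m/s = 9.822 km/s.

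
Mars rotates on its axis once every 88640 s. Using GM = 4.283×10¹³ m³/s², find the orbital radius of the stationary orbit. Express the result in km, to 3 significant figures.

r_sync ≈ 20400 km

A synchronous orbit has period T, so by Kepler's third law a = (μT²/4π²)^(1/3).
μT²/4π² = 4.283×10¹³ × (8.864×10⁴)² / 39.48 = 8.524×10²¹ m³.
a = 2.043×10⁷ m = 20428 km.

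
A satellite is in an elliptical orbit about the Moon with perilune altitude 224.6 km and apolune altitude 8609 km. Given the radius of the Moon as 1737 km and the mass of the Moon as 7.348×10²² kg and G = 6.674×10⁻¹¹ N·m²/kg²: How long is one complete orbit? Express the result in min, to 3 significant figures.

T ≈ 722 min

μ = GM = 6.674×10⁻¹¹ × 7.348×10²² = 4.904×10¹² m³/s².
r_p = 1737 + 224.6 = 1961.6 km = 1.9616×10⁶ m.
r_a = 1737 + 8609 = 10346 km = 1.0346×10⁷ m.
Semi-major axis a = (r_p + r_a)/2 = (1961.6 + 10346)/2 = 6153.8 km = 6.154×10⁶ m.
By Kepler's third law T = 2π√(a³/μ) = 2π × 6.893×10³ = 4.331×10⁴ s.
= 721.9 min.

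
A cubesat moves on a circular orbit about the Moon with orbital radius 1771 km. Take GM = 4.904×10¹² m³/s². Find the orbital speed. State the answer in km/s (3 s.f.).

r = 1771 km = 1.771×10⁶ m.
For a circular orbit v = √(μ/r) = √(4.904×10¹² / 1.771×10⁶) = √(2.769×10⁶) = 1664 m/s.
That is 1.664 km/s.

v ≈ 1.66 km/s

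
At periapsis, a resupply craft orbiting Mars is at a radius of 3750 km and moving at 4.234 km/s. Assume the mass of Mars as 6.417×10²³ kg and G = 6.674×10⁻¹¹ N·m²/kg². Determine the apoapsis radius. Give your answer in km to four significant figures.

μ = GM = 6.674×10⁻¹¹ × 6.417×10²³ = 4.283×10¹³ m³/s².
r_p = 3.750×10⁶ m.
Specific energy ε = v²/2 − μ/r = -2.457×10⁶ J/kg, so a = −μ/(2ε) = 8.715×10⁶ m.
The apsides satisfy r_p + r_a = 2a, so the apoapsis radius is 2a − r_p = 1.368×10⁷ m = 13679 km.

apoapsis radius ≈ 13680 km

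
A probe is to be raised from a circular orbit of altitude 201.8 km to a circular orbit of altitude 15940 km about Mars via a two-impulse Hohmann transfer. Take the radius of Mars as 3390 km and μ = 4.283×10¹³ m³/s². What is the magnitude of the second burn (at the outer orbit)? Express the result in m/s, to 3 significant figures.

Δv ≈ 655 m/s

r₁ = 3390 + 201.8 = 3591.8 km = 3.5918×10⁶ m.
r₂ = 3390 + 15940 = 19330 km = 1.9330×10⁷ m.
Transfer ellipse a_t = (r₁ + r₂)/2 = 1.146×10⁷ m.
At r₁: circular v_c1 = √(μ/r₁) = 3453 m/s; transfer-periapsis v_p = √[μ(2/r₁ − 1/a_t)] = 4485 m/s.
At r₂: circular v_c2 = √(μ/r₂) = 1489 m/s; transfer-apoapsis v_a = √[μ(2/r₂ − 1/a_t)] = 833.3 m/s.
Δv₂ = v_c2 − v_a = 655.2 m/s.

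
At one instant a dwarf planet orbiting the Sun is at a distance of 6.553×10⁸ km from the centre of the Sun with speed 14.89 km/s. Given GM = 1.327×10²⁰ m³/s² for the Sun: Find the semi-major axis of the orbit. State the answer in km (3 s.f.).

r = 6.553×10¹¹ m.
Specific orbital energy ε = v²/2 − μ/r = (14890)²/2 − 1.327×10²⁰/6.553×10¹¹ = -9.165×10⁷ J/kg.
Since ε = −μ/(2a), a = −μ/(2ε) = 7.240×10¹¹ m = 7.2398×10⁸ km.

a ≈ 7.24×10⁸ km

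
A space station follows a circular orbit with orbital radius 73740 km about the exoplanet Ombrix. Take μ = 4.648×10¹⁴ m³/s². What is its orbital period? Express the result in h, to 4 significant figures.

T ≈ 51.26 h

r = 73740 km = 7.374×10⁷ m.
Kepler's third law: T = 2π√(r³/μ) = 2π√((7.374×10⁷)³ / 4.648×10¹⁴).
r³/μ = 8.627×10⁸ s², so T = 2π × 2.937×10⁴ = 1.845×10⁵ s.
Converting: 1.845×10⁵ s ÷ 3600 = 51.26 h.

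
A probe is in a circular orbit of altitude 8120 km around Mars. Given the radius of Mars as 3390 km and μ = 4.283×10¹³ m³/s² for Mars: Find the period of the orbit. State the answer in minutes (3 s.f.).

T ≈ 625 minutes

r = 3390 + 8120 = 11510 km = 1.1510×10⁷ m.
Kepler's third law: T = 2π√(r³/μ) = 2π√((1.151×10⁷)³ / 4.283×10¹³).
r³/μ = 3.560×10⁷ s², so T = 2π × 5.967×10³ = 3.749×10⁴ s.
Converting: 3.749×10⁴ s ÷ 60.00 = 624.8 minutes.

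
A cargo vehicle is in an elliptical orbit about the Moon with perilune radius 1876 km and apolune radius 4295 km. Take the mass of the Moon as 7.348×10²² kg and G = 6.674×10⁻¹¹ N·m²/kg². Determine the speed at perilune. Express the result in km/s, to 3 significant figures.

μ = GM = 6.674×10⁻¹¹ × 7.348×10²² = 4.904×10¹² m³/s².
Semi-major axis a = (r_p + r_a)/2 = 3085.5 km = 3.086×10⁶ m.
Vis-viva: v² = μ(2/r − 1/a) = 4.904×10¹² × (1.066×10⁻⁶ − 3.241×10⁻⁷) = 3.639×10⁶ m²/s².
v = 1908 m/s = 1.908 km/s.

v ≈ 1.91 km/s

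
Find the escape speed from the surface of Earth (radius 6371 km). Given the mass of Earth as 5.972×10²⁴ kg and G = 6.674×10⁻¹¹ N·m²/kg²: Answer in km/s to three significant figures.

v_esc ≈ 11.2 km/s

μ = GM = 6.674×10⁻¹¹ × 5.972×10²⁴ = 3.986×10¹⁴ m³/s².
r = R = 6.371×10⁶ m.
Escape speed v_esc = √(2μ/r) = √(2 × 3.986×10¹⁴ / 6.371×10⁶) = √(1.251×10⁸) = 11190 m/s.
= 11.19 km/s.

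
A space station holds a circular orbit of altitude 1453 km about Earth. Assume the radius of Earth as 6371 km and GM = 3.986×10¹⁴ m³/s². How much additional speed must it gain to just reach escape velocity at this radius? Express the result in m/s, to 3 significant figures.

r = 6371 + 1453 = 7824.0 km = 7.8240×10⁶ m.
Circular speed v_c = √(μ/r) = 7138 m/s.
Escape speed v_esc = √(2μ/r) = √2 × v_c = 10090 m/s.
Δv = v_esc − v_c = 2957 m/s.

Δv ≈ 2960 m/s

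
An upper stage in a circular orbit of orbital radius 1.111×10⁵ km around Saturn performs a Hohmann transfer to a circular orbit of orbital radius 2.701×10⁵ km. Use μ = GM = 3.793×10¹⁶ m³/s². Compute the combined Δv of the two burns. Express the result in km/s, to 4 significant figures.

r₁ = 1.111×10⁵ km = 1.111×10⁸ m.
r₂ = 2.701×10⁵ km = 2.701×10⁸ m.
Transfer ellipse a_t = (r₁ + r₂)/2 = 1.906×10⁸ m.
At r₁: circular v_c1 = √(μ/r₁) = 18480 m/s; transfer-perikrone v_p = √[μ(2/r₁ − 1/a_t)] = 22000 m/s.
Δv₁ = v_p − v_c1 = 3518 m/s.
At r₂: circular v_c2 = √(μ/r₂) = 11850 m/s; transfer-apokrone v_a = √[μ(2/r₂ − 1/a_t)] = 9047 m/s.
Δv₂ = v_c2 − v_a = 2803 m/s.
Total Δv = Δv₁ + Δv₂ = 6321 m/s = 6.321 km/s.

Δv_total ≈ 6.321 km/s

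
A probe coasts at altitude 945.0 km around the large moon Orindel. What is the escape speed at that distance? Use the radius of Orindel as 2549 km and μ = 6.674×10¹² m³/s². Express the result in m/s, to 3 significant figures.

r = 2549 + 945.0 = 3494.0 km = 3.4940×10⁶ m.
Escape speed v_esc = √(2μ/r) = √(2 × 6.674×10¹² / 3.494×10⁶) = √(3.820×10⁶) = 1955 m/s.

v_esc ≈ 1950 m/s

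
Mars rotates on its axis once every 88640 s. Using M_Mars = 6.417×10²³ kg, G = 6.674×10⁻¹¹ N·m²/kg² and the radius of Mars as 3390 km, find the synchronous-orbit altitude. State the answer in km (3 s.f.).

μ = GM = 6.674×10⁻¹¹ × 6.417×10²³ = 4.283×10¹³ m³/s².
A synchronous orbit has period T, so by Kepler's third law a = (μT²/4π²)^(1/3).
μT²/4π² = 4.283×10¹³ × (8.864×10⁴)² / 39.48 = 8.524×10²¹ m³.
a = 2.043×10⁷ m = 20427 km.
Altitude h = a − R = 20427 − 3390 = 17037 km.

h_sync ≈ 17000 km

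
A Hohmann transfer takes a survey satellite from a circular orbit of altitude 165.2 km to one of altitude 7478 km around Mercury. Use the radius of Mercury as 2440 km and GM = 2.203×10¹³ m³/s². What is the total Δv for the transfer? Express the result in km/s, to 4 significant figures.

Δv_total ≈ 1.281 km/s

r₁ = 2440 + 165.2 = 2605.2 km = 2.6052×10⁶ m.
r₂ = 2440 + 7478 = 9918.0 km = 9.9180×10⁶ m.
Transfer ellipse a_t = (r₁ + r₂)/2 = 6.262×10⁶ m.
At r₁: circular v_c1 = √(μ/r₁) = 2908 m/s; transfer-periherm v_p = √[μ(2/r₁ − 1/a_t)] = 3660 m/s.
Δv₁ = v_p − v_c1 = 751.8 m/s.
At r₂: circular v_c2 = √(μ/r₂) = 1490 m/s; transfer-apoherm v_a = √[μ(2/r₂ − 1/a_t)] = 961.3 m/s.
Δv₂ = v_c2 − v_a = 529.0 m/s.
Total Δv = Δv₁ + Δv₂ = 1281 m/s = 1.281 km/s.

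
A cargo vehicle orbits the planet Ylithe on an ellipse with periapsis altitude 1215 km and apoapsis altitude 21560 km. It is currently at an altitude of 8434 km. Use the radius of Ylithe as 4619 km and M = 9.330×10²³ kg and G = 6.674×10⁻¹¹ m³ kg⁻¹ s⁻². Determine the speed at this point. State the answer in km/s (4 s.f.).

μ = GM = 6.674×10⁻¹¹ × 9.330×10²³ = 6.227×10¹³ m³/s².
r_p = 4619 + 1215 = 5834.0 km = 5.8340×10⁶ m.
r_a = 4619 + 21560 = 26179 km = 2.6179×10⁷ m.
r = 4619 + 8434 = 13053 km = 1.305×10⁷ m.
Semi-major axis a = (r_p + r_a)/2 = 16006 km = 1.601×10⁷ m.
Vis-viva: v² = μ(2/r − 1/a) = 6.227×10¹³ × (1.532×10⁻⁷ − 6.247×10⁻⁸) = 5.651×10⁶ m²/s².
v = 2377 m/s = 2.377 km/s.

v ≈ 2.377 km/s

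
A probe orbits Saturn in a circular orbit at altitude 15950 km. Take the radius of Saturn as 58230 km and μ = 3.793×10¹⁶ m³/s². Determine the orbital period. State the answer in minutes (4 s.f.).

T ≈ 343.5 minutes

r = 58230 + 15950 = 74180 km = 7.4180×10⁷ m.
Kepler's third law: T = 2π√(r³/μ) = 2π√((7.418×10⁷)³ / 3.793×10¹⁶).
r³/μ = 1.076×10⁷ s², so T = 2π × 3.280×10³ = 2.061×10⁴ s.
Converting: 2.061×10⁴ s ÷ 60.00 = 343.5 minutes.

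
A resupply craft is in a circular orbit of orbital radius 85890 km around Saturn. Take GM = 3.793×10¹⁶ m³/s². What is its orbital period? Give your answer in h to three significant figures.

r = 85890 km = 8.589×10⁷ m.
Kepler's third law: T = 2π√(r³/μ) = 2π√((8.589×10⁷)³ / 3.793×10¹⁶).
r³/μ = 1.670×10⁷ s², so T = 2π × 4.087×10³ = 2.568×10⁴ s.
Converting: 2.568×10⁴ s ÷ 3600 = 7.133 h.

T ≈ 7.13 h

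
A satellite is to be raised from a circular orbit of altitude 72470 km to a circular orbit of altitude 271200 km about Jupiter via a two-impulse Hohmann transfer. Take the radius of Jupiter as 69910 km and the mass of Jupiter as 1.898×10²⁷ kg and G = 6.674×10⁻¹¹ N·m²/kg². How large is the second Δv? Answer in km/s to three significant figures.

μ = GM = 6.674×10⁻¹¹ × 1.898×10²⁷ = 1.267×10¹⁷ m³/s².
r₁ = 69910 + 72470 = 142380 km = 1.4238×10⁸ m.
r₂ = 69910 + 271200 = 341110 km = 3.4111×10⁸ m.
Transfer ellipse a_t = (r₁ + r₂)/2 = 2.417×10⁸ m.
At r₁: circular v_c1 = √(μ/r₁) = 29830 m/s; transfer-perijove v_p = √[μ(2/r₁ − 1/a_t)] = 35430 m/s.
At r₂: circular v_c2 = √(μ/r₂) = 19270 m/s; transfer-apojove v_a = √[μ(2/r₂ − 1/a_t)] = 14790 m/s.
Δv₂ = v_c2 − v_a = 4482 m/s.
= 4.482 km/s.

Δv ≈ 4.48 km/s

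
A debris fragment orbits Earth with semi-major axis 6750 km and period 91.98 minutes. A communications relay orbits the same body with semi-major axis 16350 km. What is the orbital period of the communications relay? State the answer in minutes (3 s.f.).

Kepler's third law: T² ∝ a³, so T₂ = T₁ (a₂/a₁)^(3/2).
a₂/a₁ = 2.422, (a₂/a₁)^(3/2) = 3.770.
T₂ = 91.98 × 3.770 = 346.7 minutes.

T₂ ≈ 347 minutes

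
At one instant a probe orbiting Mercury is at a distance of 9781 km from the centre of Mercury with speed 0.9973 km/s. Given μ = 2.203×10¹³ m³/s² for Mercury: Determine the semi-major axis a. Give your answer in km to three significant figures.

a ≈ 6280 km

r = 9.781×10⁶ m.
Vis-viva rearranged: 1/a = 2/r − v²/μ = 2.045×10⁻⁷ − 4.515×10⁻⁸ = 1.593×10⁻⁷ m⁻¹.
a = 6.276×10⁶ m = 6276.3 km.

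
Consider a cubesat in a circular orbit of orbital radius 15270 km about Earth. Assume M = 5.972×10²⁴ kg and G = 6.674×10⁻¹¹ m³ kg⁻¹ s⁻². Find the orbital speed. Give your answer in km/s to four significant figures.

μ = GM = 6.674×10⁻¹¹ × 5.972×10²⁴ = 3.986×10¹⁴ m³/s².
r = 15270 km = 1.527×10⁷ m.
For a circular orbit v = √(μ/r) = √(3.986×10¹⁴ / 1.527×10⁷) = √(2.610×10⁷) = 5109 m/s.
That is 5.109 km/s.

v ≈ 5.109 km/s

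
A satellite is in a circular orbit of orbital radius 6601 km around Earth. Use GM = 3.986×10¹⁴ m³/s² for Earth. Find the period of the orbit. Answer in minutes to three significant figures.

r = 6601 km = 6.601×10⁶ m.
Kepler's third law: T = 2π√(r³/μ) = 2π√((6.601×10⁶)³ / 3.986×10¹⁴).
r³/μ = 7.216×10⁵ s², so T = 2π × 8.495×10² = 5.337×10³ s.
Converting: 5.337×10³ s ÷ 60.00 = 88.96 minutes.

T ≈ 89.0 minutes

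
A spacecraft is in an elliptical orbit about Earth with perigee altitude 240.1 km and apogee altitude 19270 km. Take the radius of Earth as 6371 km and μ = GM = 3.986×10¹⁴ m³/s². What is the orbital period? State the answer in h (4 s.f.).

T ≈ 5.661 h

r_p = 6371 + 240.1 = 6611.1 km = 6.6111×10⁶ m.
r_a = 6371 + 19270 = 25641 km = 2.5641×10⁷ m.
Semi-major axis a = (r_p + r_a)/2 = (6611.1 + 25641)/2 = 16126 km = 1.613×10⁷ m.
By Kepler's third law T = 2π√(a³/μ) = 2π × 3.244×10³ = 2.038×10⁴ s.
= 5.661 h.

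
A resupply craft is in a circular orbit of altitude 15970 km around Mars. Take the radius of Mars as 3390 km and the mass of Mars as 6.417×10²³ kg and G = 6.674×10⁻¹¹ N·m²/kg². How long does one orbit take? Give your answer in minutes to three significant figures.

μ = GM = 6.674×10⁻¹¹ × 6.417×10²³ = 4.283×10¹³ m³/s².
r = 3390 + 15970 = 19360 km = 1.9360×10⁷ m.
Kepler's third law: T = 2π√(r³/μ) = 2π√((1.936×10⁷)³ / 4.283×10¹³).
r³/μ = 1.694×10⁸ s², so T = 2π × 1.302×10⁴ = 8.179×10⁴ s.
Converting: 8.179×10⁴ s ÷ 60.00 = 1363 minutes.

T ≈ 1360 minutes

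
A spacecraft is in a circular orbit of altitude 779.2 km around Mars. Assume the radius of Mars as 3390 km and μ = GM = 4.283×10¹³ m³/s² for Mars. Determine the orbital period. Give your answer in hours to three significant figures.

T ≈ 2.27 hours

r = 3390 + 779.2 = 4169.2 km = 4.1692×10⁶ m.
Kepler's third law: T = 2π√(r³/μ) = 2π√((4.169×10⁶)³ / 4.283×10¹³).
r³/μ = 1.692×10⁶ s², so T = 2π × 1.301×10³ = 8.173×10³ s.
Converting: 8.173×10³ s ÷ 3600 = 2.270 hours.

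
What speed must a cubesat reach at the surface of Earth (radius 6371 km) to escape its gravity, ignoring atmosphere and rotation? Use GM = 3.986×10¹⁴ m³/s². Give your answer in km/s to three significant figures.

v_esc ≈ 11.2 km/s

r = R = 6.371×10⁶ m.
Escape speed v_esc = √(2μ/r) = √(2 × 3.986×10¹⁴ / 6.371×10⁶) = √(1.251×10⁸) = 11190 m/s.
= 11.19 km/s.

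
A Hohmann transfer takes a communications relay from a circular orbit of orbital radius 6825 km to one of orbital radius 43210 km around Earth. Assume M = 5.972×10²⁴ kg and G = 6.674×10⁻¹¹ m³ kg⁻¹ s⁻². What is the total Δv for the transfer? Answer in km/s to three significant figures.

Δv_total ≈ 3.85 km/s

μ = GM = 6.674×10⁻¹¹ × 5.972×10²⁴ = 3.986×10¹⁴ m³/s².
r₁ = 6825 km = 6.825×10⁶ m.
r₂ = 43210 km = 4.321×10⁷ m.
Transfer ellipse a_t = (r₁ + r₂)/2 = 2.502×10⁷ m.
At r₁: circular v_c1 = √(μ/r₁) = 7642 m/s; transfer-perigee v_p = √[μ(2/r₁ − 1/a_t)] = 10040 m/s.
Δv₁ = v_p − v_c1 = 2401 m/s.
At r₂: circular v_c2 = √(μ/r₂) = 3037 m/s; transfer-apogee v_a = √[μ(2/r₂ − 1/a_t)] = 1586 m/s.
Δv₂ = v_c2 − v_a = 1451 m/s.
Total Δv = Δv₁ + Δv₂ = 3852 m/s = 3.852 km/s.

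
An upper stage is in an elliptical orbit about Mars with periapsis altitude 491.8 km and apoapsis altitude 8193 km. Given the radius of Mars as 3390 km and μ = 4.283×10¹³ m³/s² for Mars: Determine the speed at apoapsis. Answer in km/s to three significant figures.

v ≈ 1.36 km/s

r_p = 3390 + 491.8 = 3881.8 km = 3.8818×10⁶ m.
r_a = 3390 + 8193 = 11583 km = 1.1583×10⁷ m.
Semi-major axis a = (r_p + r_a)/2 = 7732.4 km = 7.732×10⁶ m.
Vis-viva: v² = μ(2/r − 1/a) = 4.283×10¹³ × (1.727×10⁻⁷ − 1.293×10⁻⁷) = 1.856×10⁶ m²/s².
v = 1362 m/s = 1.362 km/s.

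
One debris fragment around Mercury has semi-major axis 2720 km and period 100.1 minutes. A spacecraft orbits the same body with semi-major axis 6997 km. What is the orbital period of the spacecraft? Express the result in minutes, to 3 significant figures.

Kepler's third law: T² ∝ a³, so T₂ = T₁ (a₂/a₁)^(3/2).
a₂/a₁ = 2.572, (a₂/a₁)^(3/2) = 4.126.
T₂ = 100.1 × 4.126 = 413.0 minutes.

T₂ ≈ 413 minutes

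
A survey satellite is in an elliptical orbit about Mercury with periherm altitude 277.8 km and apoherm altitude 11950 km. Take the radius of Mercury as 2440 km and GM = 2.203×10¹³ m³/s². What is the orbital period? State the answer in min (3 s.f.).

T ≈ 558 min

r_p = 2440 + 277.8 = 2717.8 km = 2.7178×10⁶ m.
r_a = 2440 + 11950 = 14390 km = 1.4390×10⁷ m.
Semi-major axis a = (r_p + r_a)/2 = (2717.8 + 14390)/2 = 8553.9 km = 8.554×10⁶ m.
By Kepler's third law T = 2π√(a³/μ) = 2π × 5.330×10³ = 3.349×10⁴ s.
= 558.2 min.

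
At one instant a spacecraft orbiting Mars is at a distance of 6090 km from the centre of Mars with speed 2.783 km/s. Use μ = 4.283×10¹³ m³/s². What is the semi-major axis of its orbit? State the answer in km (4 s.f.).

r = 6.090×10⁶ m.
Vis-viva rearranged: 1/a = 2/r − v²/μ = 3.284×10⁻⁷ − 1.808×10⁻⁷ = 1.476×10⁻⁷ m⁻¹.
a = 6.776×10⁶ m = 6776.3 km.

a ≈ 6776 km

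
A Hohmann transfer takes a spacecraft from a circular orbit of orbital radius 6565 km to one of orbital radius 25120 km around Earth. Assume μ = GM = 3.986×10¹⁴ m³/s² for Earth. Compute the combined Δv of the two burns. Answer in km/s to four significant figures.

r₁ = 6565 km = 6.565×10⁶ m.
r₂ = 25120 km = 2.512×10⁷ m.
Transfer ellipse a_t = (r₁ + r₂)/2 = 1.584×10⁷ m.
At r₁: circular v_c1 = √(μ/r₁) = 7792 m/s; transfer-perigee v_p = √[μ(2/r₁ − 1/a_t)] = 9812 m/s.
Δv₁ = v_p − v_c1 = 2020 m/s.
At r₂: circular v_c2 = √(μ/r₂) = 3983 m/s; transfer-apogee v_a = √[μ(2/r₂ − 1/a_t)] = 2564 m/s.
Δv₂ = v_c2 − v_a = 1419 m/s.
Total Δv = Δv₁ + Δv₂ = 3439 m/s = 3.439 km/s.

Δv_total ≈ 3.439 km/s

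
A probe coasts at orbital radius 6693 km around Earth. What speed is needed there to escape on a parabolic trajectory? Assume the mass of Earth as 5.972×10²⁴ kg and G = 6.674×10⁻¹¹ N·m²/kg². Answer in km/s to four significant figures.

v_esc ≈ 10.91 km/s

μ = GM = 6.674×10⁻¹¹ × 5.972×10²⁴ = 3.986×10¹⁴ m³/s².
r = 6693 km = 6.693×10⁶ m.
Escape speed v_esc = √(2μ/r) = √(2 × 3.986×10¹⁴ / 6.693×10⁶) = √(1.191×10⁸) = 10910 m/s.
= 10.91 km/s.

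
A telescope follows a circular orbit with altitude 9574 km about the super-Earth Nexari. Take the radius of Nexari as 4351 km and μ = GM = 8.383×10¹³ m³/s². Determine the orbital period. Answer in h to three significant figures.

r = 4351 + 9574 = 13925 km = 1.3925×10⁷ m.
Kepler's third law: T = 2π√(r³/μ) = 2π√((1.392×10⁷)³ / 8.383×10¹³).
r³/μ = 3.221×10⁷ s², so T = 2π × 5.675×10³ = 3.566×10⁴ s.
Converting: 3.566×10⁴ s ÷ 3600 = 9.905 h.

T ≈ 9.91 h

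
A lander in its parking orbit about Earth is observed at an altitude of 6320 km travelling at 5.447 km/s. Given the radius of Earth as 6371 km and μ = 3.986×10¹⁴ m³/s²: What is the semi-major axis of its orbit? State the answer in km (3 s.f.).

r = 6371 + 6320 = 12691 km = 1.269×10⁷ m.
Vis-viva rearranged: 1/a = 2/r − v²/μ = 1.576×10⁻⁷ − 7.444×10⁻⁸ = 8.316×10⁻⁸ m⁻¹.
a = 1.203×10⁷ m = 12025 km.

a ≈ 12000 km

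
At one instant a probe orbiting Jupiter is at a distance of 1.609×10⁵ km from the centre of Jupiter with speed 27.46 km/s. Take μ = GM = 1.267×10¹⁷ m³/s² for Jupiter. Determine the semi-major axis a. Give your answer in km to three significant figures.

r = 1.609×10⁸ m.
Vis-viva rearranged: 1/a = 2/r − v²/μ = 1.243×10⁻⁸ − 5.951×10⁻⁹ = 6.479×10⁻⁹ m⁻¹.
a = 1.544×10⁸ m = 1.5435×10⁵ km.

a ≈ 1.54×10⁵ km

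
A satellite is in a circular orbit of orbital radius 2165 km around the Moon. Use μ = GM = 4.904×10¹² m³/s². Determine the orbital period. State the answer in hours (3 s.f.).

r = 2165 km = 2.165×10⁶ m.
Kepler's third law: T = 2π√(r³/μ) = 2π√((2.165×10⁶)³ / 4.904×10¹²).
r³/μ = 2.069×10⁶ s², so T = 2π × 1.439×10³ = 9.038×10³ s.
Converting: 9.038×10³ s ÷ 3600 = 2.511 hours.

T ≈ 2.51 hours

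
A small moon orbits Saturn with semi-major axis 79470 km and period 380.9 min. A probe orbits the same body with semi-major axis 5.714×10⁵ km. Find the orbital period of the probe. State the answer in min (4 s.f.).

T₂ ≈ 7344 min

Kepler's third law: T² ∝ a³, so T₂ = T₁ (a₂/a₁)^(3/2).
a₂/a₁ = 7.190, (a₂/a₁)^(3/2) = 19.28.
T₂ = 380.9 × 19.28 = 7344 min.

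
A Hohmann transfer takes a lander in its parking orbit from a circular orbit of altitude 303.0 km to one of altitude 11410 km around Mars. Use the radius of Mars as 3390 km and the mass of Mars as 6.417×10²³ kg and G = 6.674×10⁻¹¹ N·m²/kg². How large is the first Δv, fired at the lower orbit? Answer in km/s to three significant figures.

μ = GM = 6.674×10⁻¹¹ × 6.417×10²³ = 4.283×10¹³ m³/s².
r₁ = 3390 + 303.0 = 3693.0 km = 3.6930×10⁶ m.
r₂ = 3390 + 11410 = 14800 km = 1.4800×10⁷ m.
Transfer ellipse a_t = (r₁ + r₂)/2 = 9.246×10⁶ m.
At r₁: circular v_c1 = √(μ/r₁) = 3405 m/s; transfer-periapsis v_p = √[μ(2/r₁ − 1/a_t)] = 4308 m/s.
Δv₁ = v_p − v_c1 = 902.9 m/s.
= 0.9029 km/s.

Δv ≈ 0.903 km/s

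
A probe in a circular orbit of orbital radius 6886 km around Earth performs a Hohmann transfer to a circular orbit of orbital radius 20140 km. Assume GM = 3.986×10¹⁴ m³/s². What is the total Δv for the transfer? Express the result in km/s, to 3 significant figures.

r₁ = 6886 km = 6.886×10⁶ m.
r₂ = 20140 km = 2.014×10⁷ m.
Transfer ellipse a_t = (r₁ + r₂)/2 = 1.351×10⁷ m.
At r₁: circular v_c1 = √(μ/r₁) = 7608 m/s; transfer-perigee v_p = √[μ(2/r₁ − 1/a_t)] = 9288 m/s.
Δv₁ = v_p − v_c1 = 1680 m/s.
At r₂: circular v_c2 = √(μ/r₂) = 4449 m/s; transfer-apogee v_a = √[μ(2/r₂ − 1/a_t)] = 3176 m/s.
Δv₂ = v_c2 − v_a = 1273 m/s.
Total Δv = Δv₁ + Δv₂ = 2953 m/s = 2.953 km/s.

Δv_total ≈ 2.95 km/s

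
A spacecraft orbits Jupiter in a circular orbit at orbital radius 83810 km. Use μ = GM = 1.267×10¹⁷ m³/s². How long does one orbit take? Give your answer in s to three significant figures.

r = 83810 km = 8.381×10⁷ m.
Kepler's third law: T = 2π√(r³/μ) = 2π√((8.381×10⁷)³ / 1.267×10¹⁷).
r³/μ = 4.646×10⁶ s², so T = 2π × 2.156×10³ = 1.354×10⁴ s.

T ≈ 13500 s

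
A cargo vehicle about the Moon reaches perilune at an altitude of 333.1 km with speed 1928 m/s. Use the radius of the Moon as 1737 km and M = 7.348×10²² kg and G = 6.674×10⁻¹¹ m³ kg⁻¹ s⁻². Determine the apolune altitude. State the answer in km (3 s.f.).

μ = GM = 6.674×10⁻¹¹ × 7.348×10²² = 4.904×10¹² m³/s².
r_p = 1737 + 333.1 = 2070.1 km = 2.070×10⁶ m.
Specific energy ε = v²/2 − μ/r = -5.104×10⁵ J/kg, so a = −μ/(2ε) = 4.804×10⁶ m.
The apsides satisfy r_p + r_a = 2a, so the apolune radius is 2a − r_p = 7.538×10⁶ m = 7538.1 km.
Apolune altitude = 7538.1 − 1737 = 5801.1 km.

apolune altitude ≈ 5800 km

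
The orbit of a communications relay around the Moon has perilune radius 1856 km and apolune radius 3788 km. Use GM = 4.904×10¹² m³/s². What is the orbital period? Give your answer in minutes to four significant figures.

Semi-major axis a = (r_p + r_a)/2 = (1856.0 + 3788.0)/2 = 2822.0 km = 2.822×10⁶ m.
By Kepler's third law T = 2π√(a³/μ) = 2π × 2.141×10³ = 1.345×10⁴ s.
= 224.2 minutes.

T ≈ 224.2 minutes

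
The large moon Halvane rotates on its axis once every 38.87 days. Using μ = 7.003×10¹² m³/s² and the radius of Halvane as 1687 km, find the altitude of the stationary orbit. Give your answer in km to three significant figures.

T = 38.87 days = 3.358×10⁶ s.
A synchronous orbit has period T, so by Kepler's third law a = (μT²/4π²)^(1/3).
μT²/4π² = 7.003×10¹² × (3.358×10⁶)² / 39.48 = 2.001×10²⁴ m³.
a = 1.260×10⁸ m = 1.2601×10⁵ km.
Altitude h = a − R = 1.2601×10⁵ − 1687 = 1.2432×10⁵ km.

h_sync ≈ 1.24×10⁵ km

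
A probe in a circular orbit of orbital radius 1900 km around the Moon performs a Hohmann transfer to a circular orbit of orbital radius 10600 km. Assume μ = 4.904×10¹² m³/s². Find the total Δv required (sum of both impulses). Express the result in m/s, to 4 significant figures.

Δv_total ≈ 790.8 m/s

r₁ = 1900 km = 1.900×10⁶ m.
r₂ = 10600 km = 1.060×10⁷ m.
Transfer ellipse a_t = (r₁ + r₂)/2 = 6.250×10⁶ m.
At r₁: circular v_c1 = √(μ/r₁) = 1607 m/s; transfer-perilune v_p = √[μ(2/r₁ − 1/a_t)] = 2092 m/s.
Δv₁ = v_p − v_c1 = 485.7 m/s.
At r₂: circular v_c2 = √(μ/r₂) = 680.2 m/s; transfer-apolune v_a = √[μ(2/r₂ − 1/a_t)] = 375.0 m/s.
Δv₂ = v_c2 − v_a = 305.2 m/s.
Total Δv = Δv₁ + Δv₂ = 790.8 m/s.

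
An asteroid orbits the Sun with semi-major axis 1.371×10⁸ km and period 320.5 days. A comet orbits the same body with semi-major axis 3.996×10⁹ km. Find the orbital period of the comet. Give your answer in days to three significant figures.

Kepler's third law: T² ∝ a³, so T₂ = T₁ (a₂/a₁)^(3/2).
a₂/a₁ = 29.15, (a₂/a₁)^(3/2) = 157.4.
T₂ = 320.5 × 157.4 = 50430 days.

T₂ ≈ 50400 days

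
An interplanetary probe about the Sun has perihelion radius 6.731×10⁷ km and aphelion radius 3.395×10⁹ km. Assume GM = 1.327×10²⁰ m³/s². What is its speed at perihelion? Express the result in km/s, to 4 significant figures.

Semi-major axis a = (r_p + r_a)/2 = 1.7312×10⁹ km = 1.731×10¹² m.
Vis-viva: v² = μ(2/r − 1/a) = 1.327×10²⁰ × (2.971×10⁻¹¹ − 5.776×10⁻¹³) = 3.866×10⁹ m²/s².
v = 62180 m/s = 62.18 km/s.

v ≈ 62.18 km/s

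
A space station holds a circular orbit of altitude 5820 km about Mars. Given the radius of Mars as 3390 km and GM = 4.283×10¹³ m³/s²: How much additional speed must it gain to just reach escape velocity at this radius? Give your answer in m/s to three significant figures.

r = 3390 + 5820 = 9210.0 km = 9.2100×10⁶ m.
Circular speed v_c = √(μ/r) = 2156 m/s.
Escape speed v_esc = √(2μ/r) = √2 × v_c = 3050 m/s.
Δv = v_esc − v_c = 893.2 m/s.

Δv ≈ 893 m/s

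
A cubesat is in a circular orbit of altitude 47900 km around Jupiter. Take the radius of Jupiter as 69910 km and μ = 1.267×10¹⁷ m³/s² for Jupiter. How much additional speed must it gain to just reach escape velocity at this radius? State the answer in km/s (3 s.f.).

r = 69910 + 47900 = 117810 km = 1.1781×10⁸ m.
Circular speed v_c = √(μ/r) = 32790 m/s.
Escape speed v_esc = √(2μ/r) = √2 × v_c = 46380 m/s.
Δv = v_esc − v_c = 13580 m/s = 13.58 km/s.

Δv ≈ 13.6 km/s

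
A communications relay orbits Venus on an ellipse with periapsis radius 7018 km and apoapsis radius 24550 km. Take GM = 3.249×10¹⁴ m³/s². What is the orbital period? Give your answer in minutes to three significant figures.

Semi-major axis a = (r_p + r_a)/2 = (7018.0 + 24550)/2 = 15784 km = 1.578×10⁷ m.
By Kepler's third law T = 2π√(a³/μ) = 2π × 3.479×10³ = 2.186×10⁴ s.
= 364.3 minutes.

T ≈ 364 minutes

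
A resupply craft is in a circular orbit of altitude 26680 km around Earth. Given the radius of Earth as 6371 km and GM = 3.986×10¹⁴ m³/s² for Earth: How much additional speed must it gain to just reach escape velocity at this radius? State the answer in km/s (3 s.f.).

r = 6371 + 26680 = 33051 km = 3.3051×10⁷ m.
Circular speed v_c = √(μ/r) = 3473 m/s.
Escape speed v_esc = √(2μ/r) = √2 × v_c = 4911 m/s.
Δv = v_esc − v_c = 1438 m/s = 1.438 km/s.

Δv ≈ 1.44 km/s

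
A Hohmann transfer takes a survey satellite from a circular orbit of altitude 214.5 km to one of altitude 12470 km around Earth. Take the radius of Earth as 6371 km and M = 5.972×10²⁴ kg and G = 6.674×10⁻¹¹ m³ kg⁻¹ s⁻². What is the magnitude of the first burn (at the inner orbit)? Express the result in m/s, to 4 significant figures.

μ = GM = 6.674×10⁻¹¹ × 5.972×10²⁴ = 3.986×10¹⁴ m³/s².
r₁ = 6371 + 214.5 = 6585.5 km = 6.5855×10⁶ m.
r₂ = 6371 + 12470 = 18841 km = 1.8841×10⁷ m.
Transfer ellipse a_t = (r₁ + r₂)/2 = 1.271×10⁷ m.
At r₁: circular v_c1 = √(μ/r₁) = 7780 m/s; transfer-perigee v_p = √[μ(2/r₁ − 1/a_t)] = 9471 m/s.
Δv₁ = v_p − v_c1 = 1691 m/s.

Δv ≈ 1691 m/s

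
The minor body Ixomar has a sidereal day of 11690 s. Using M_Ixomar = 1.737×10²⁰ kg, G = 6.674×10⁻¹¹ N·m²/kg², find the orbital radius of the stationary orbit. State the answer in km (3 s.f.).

r_sync ≈ 342 km

μ = GM = 6.674×10⁻¹¹ × 1.737×10²⁰ = 1.159×10¹⁰ m³/s².
A synchronous orbit has period T, so by Kepler's third law a = (μT²/4π²)^(1/3).
μT²/4π² = 1.159×10¹⁰ × (1.169×10⁴)² / 39.48 = 4.013×10¹⁶ m³.
a = 3.424×10⁵ m = 342.36 km.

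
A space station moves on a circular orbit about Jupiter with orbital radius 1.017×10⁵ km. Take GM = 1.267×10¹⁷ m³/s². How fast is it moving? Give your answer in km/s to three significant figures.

v ≈ 35.3 km/s

r = 1.017×10⁵ km = 1.017×10⁸ m.
For a circular orbit v = √(μ/r) = √(1.267×10¹⁷ / 1.017×10⁸) = √(1.246×10⁹) = 35300 m/s.
That is 35.30 km/s.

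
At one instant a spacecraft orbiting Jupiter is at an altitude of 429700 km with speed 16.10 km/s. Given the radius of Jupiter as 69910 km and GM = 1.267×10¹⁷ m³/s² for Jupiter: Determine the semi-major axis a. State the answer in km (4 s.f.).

a ≈ 5.109×10⁵ km

r = 69910 + 429700 = 4.9961×10⁵ km = 4.996×10⁸ m.
Specific orbital energy ε = v²/2 − μ/r = (16100)²/2 − 1.267×10¹⁷/4.996×10⁸ = -1.240×10⁸ J/kg.
Since ε = −μ/(2a), a = −μ/(2ε) = 5.109×10⁸ m = 5.1092×10⁵ km.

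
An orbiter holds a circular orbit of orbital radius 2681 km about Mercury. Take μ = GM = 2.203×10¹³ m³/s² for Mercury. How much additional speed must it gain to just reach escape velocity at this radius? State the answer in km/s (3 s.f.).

Δv ≈ 1.19 km/s

r = 2681 km = 2.681×10⁶ m.
Circular speed v_c = √(μ/r) = 2867 m/s.
Escape speed v_esc = √(2μ/r) = √2 × v_c = 4054 m/s.
Δv = v_esc − v_c = 1187 m/s = 1.187 km/s.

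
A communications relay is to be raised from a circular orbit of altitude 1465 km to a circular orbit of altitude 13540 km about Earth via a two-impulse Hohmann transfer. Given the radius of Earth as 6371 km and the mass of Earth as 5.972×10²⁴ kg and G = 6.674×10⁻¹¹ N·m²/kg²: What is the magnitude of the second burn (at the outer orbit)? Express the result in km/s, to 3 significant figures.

μ = GM = 6.674×10⁻¹¹ × 5.972×10²⁴ = 3.986×10¹⁴ m³/s².
r₁ = 6371 + 1465 = 7836.0 km = 7.8360×10⁶ m.
r₂ = 6371 + 13540 = 19911 km = 1.9911×10⁷ m.
Transfer ellipse a_t = (r₁ + r₂)/2 = 1.387×10⁷ m.
At r₁: circular v_c1 = √(μ/r₁) = 7132 m/s; transfer-perigee v_p = √[μ(2/r₁ − 1/a_t)] = 8544 m/s.
At r₂: circular v_c2 = √(μ/r₂) = 4474 m/s; transfer-apogee v_a = √[μ(2/r₂ − 1/a_t)] = 3362 m/s.
Δv₂ = v_c2 − v_a = 1112 m/s.
= 1.112 km/s.

Δv ≈ 1.11 km/s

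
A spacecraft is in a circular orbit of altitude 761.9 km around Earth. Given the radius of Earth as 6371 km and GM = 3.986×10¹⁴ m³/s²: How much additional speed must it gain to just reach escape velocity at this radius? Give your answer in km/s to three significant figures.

Δv ≈ 3.10 km/s

r = 6371 + 761.9 = 7132.9 km = 7.1329×10⁶ m.
Circular speed v_c = √(μ/r) = 7475 m/s.
Escape speed v_esc = √(2μ/r) = √2 × v_c = 10570 m/s.
Δv = v_esc − v_c = 3096 m/s = 3.096 km/s.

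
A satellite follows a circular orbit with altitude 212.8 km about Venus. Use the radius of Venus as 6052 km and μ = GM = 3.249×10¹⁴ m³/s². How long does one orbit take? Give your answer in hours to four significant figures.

r = 6052 + 212.8 = 6264.8 km = 6.2648×10⁶ m.
Kepler's third law: T = 2π√(r³/μ) = 2π√((6.265×10⁶)³ / 3.249×10¹⁴).
r³/μ = 7.568×10⁵ s², so T = 2π × 8.699×10² = 5.466×10³ s.
Converting: 5.466×10³ s ÷ 3600 = 1.518 hours.

T ≈ 1.518 hours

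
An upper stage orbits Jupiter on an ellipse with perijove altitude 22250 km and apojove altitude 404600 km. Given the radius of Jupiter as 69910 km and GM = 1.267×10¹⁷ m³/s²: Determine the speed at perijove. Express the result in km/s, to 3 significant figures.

r_p = 69910 + 22250 = 92160 km = 9.2160×10⁷ m.
r_a = 69910 + 404600 = 474510 km = 4.7451×10⁸ m.
Semi-major axis a = (r_p + r_a)/2 = 2.8334×10⁵ km = 2.833×10⁸ m.
Vis-viva: v² = μ(2/r − 1/a) = 1.267×10¹⁷ × (2.170×10⁻⁸ − 3.529×10⁻⁹) = 2.302×10⁹ m²/s².
v = 47980 m/s = 47.98 km/s.

v ≈ 48.0 km/s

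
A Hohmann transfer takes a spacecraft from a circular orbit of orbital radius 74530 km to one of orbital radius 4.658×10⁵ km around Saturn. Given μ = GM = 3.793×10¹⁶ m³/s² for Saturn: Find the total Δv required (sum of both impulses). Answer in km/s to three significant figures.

Δv_total ≈ 11.3 km/s

r₁ = 74530 km = 7.453×10⁷ m.
r₂ = 4.658×10⁵ km = 4.658×10⁸ m.
Transfer ellipse a_t = (r₁ + r₂)/2 = 2.702×10⁸ m.
At r₁: circular v_c1 = √(μ/r₁) = 22560 m/s; transfer-perikrone v_p = √[μ(2/r₁ − 1/a_t)] = 29620 m/s.
Δv₁ = v_p − v_c1 = 7062 m/s.
At r₂: circular v_c2 = √(μ/r₂) = 9024 m/s; transfer-apokrone v_a = √[μ(2/r₂ − 1/a_t)] = 4740 m/s.
Δv₂ = v_c2 − v_a = 4284 m/s.
Total Δv = Δv₁ + Δv₂ = 11350 m/s = 11.35 km/s.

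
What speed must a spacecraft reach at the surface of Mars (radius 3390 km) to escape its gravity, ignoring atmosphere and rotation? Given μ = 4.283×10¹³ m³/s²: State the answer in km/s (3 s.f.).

r = R = 3.390×10⁶ m.
Escape speed v_esc = √(2μ/r) = √(2 × 4.283×10¹³ / 3.390×10⁶) = √(2.527×10⁷) = 5027 m/s.
= 5.027 km/s.

v_esc ≈ 5.03 km/s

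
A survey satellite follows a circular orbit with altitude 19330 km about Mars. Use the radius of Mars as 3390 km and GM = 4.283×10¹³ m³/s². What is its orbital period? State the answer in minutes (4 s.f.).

T ≈ 1733 minutes

r = 3390 + 19330 = 22720 km = 2.2720×10⁷ m.
Kepler's third law: T = 2π√(r³/μ) = 2π√((2.272×10⁷)³ / 4.283×10¹³).
r³/μ = 2.738×10⁸ s², so T = 2π × 1.655×10⁴ = 1.040×10⁵ s.
Converting: 1.040×10⁵ s ÷ 60.00 = 1733 minutes.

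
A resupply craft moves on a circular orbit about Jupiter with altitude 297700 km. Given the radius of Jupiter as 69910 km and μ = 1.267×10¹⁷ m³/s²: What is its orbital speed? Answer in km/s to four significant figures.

r = 69910 + 297700 = 367610 km = 3.6761×10⁸ m.
For a circular orbit v = √(μ/r) = √(1.267×10¹⁷ / 3.676×10⁸) = √(3.447×10⁸) = 18560 m/s.
That is 18.56 km/s.

v ≈ 18.56 km/s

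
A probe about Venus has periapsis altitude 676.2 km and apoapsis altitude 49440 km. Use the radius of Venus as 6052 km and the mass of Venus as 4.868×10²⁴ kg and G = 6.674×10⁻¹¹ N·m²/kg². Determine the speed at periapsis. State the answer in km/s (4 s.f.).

v ≈ 9.281 km/s

μ = GM = 6.674×10⁻¹¹ × 4.868×10²⁴ = 3.249×10¹⁴ m³/s².
r_p = 6052 + 676.2 = 6728.2 km = 6.7282×10⁶ m.
r_a = 6052 + 49440 = 55492 km = 5.5492×10⁷ m.
Semi-major axis a = (r_p + r_a)/2 = 31110 km = 3.111×10⁷ m.
Vis-viva: v² = μ(2/r − 1/a) = 3.249×10¹⁴ × (2.973×10⁻⁷ − 3.214×10⁻⁸) = 8.613×10⁷ m²/s².
v = 9281 m/s = 9.281 km/s.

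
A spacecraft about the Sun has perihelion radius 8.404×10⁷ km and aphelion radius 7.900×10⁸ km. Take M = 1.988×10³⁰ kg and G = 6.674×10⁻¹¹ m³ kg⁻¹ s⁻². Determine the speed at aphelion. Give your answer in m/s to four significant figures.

v ≈ 5683 m/s

μ = GM = 6.674×10⁻¹¹ × 1.988×10³⁰ = 1.327×10²⁰ m³/s².
Semi-major axis a = (r_p + r_a)/2 = 4.3702×10⁸ km = 4.370×10¹¹ m.
Vis-viva: v² = μ(2/r − 1/a) = 1.327×10²⁰ × (2.532×10⁻¹² − 2.288×10⁻¹²) = 3.230×10⁷ m²/s².
v = 5683 m/s.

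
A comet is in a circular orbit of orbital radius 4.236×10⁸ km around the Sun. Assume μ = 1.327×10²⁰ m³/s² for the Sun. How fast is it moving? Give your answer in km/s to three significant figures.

v ≈ 17.7 km/s

r = 4.236×10⁸ km = 4.236×10¹¹ m.
For a circular orbit v = √(μ/r) = √(1.327×10²⁰ / 4.236×10¹¹) = √(3.133×10⁸) = 17700 m/s.
That is 17.70 km/s.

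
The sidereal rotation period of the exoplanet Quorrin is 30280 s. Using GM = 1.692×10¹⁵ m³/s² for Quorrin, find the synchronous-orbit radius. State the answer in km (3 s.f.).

r_sync ≈ 34000 km

A synchronous orbit has period T, so by Kepler's third law a = (μT²/4π²)^(1/3).
μT²/4π² = 1.692×10¹⁵ × (3.028×10⁴)² / 39.48 = 3.930×10²² m³.
a = 3.400×10⁷ m = 33998 km.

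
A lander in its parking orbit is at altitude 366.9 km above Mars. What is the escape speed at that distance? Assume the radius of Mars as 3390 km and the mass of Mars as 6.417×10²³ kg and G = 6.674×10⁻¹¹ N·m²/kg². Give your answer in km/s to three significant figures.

μ = GM = 6.674×10⁻¹¹ × 6.417×10²³ = 4.283×10¹³ m³/s².
r = 3390 + 366.9 = 3756.9 km = 3.7569×10⁶ m.
Escape speed v_esc = √(2μ/r) = √(2 × 4.283×10¹³ / 3.757×10⁶) = √(2.280×10⁷) = 4775 m/s.
= 4.775 km/s.

v_esc ≈ 4.77 km/s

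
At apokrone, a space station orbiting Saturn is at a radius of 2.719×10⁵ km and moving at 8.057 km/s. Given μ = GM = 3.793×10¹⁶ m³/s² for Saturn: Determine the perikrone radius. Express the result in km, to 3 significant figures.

r_a = 2.719×10⁸ m.
Specific energy ε = v²/2 − μ/r = -1.070×10⁸ J/kg, so a = −μ/(2ε) = 1.772×10⁸ m.
The apsides satisfy r_p + r_a = 2a, so the perikrone radius is 2a − r_a = 8.245×10⁷ m = 82446 km.

perikrone radius ≈ 82400 km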